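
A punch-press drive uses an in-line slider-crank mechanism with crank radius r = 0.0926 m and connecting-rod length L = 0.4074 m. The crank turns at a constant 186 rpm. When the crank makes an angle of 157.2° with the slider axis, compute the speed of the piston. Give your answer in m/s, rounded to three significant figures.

ω = 2π·186/60 = 19.48 rad/s
For an in-line slider-crank, x = r cosθ + √(L² − r² sin²θ), so v = −rω sinθ·[1 + r cosθ/√(L² − r² sin²θ)].
With r = 0.0926 m, L = 0.4074 m, θ = 157.2°: √(L² − r² sin²θ) = 0.40582 m.
v = −0.0926·19.48·0.38752·[1 + 0.0926·-0.92186/0.40582] = -0.55192 m/s.
|v| = 0.55192 m/s.

0.552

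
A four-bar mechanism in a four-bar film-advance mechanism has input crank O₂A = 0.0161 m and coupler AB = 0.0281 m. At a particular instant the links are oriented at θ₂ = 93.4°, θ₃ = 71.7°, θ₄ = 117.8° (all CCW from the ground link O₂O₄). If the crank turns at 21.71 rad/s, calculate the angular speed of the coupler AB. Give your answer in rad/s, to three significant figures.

ω₂ = 21.71 rad/s
Differentiating the loop-closure r₂e^{iθ₂}+r₃e^{iθ₃}=r₁+r₄e^{iθ₄} gives r₂ω₂e^{iθ₂}+r₃ω₃e^{iθ₃}=r₄ω₄e^{iθ₄}.
Eliminating the other unknown: ω₃ = r₂ω₂ sin(θ₄−θ₂) / [r₃ sin(θ₃−θ₄)].
Numerator sine = +0.41310; denominator sine = -0.72055.
Result = 0.0161·21.71·(+0.41310) / (0.0281·(-0.72055)) = -7.1314 rad/s; magnitude 7.1314 rad/s.

7.13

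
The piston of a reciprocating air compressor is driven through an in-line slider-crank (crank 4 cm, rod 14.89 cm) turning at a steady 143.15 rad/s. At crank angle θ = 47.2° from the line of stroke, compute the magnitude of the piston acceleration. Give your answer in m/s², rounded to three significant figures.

ω = 143.2 rad/s
x(θ) = r cosθ + √(L² − r² sin²θ); with ω constant, a = ω²·d²x/dθ².
d²x/dθ² = −r cosθ − r²(cos2θ)/√u − r⁴ sin²2θ/(4u^{3/2}),  u = L² − r² sin²θ = 0.0213098 m².
Substituting r = 0.04 m, L = 0.1489 m, θ = 47.2°: d²x/dθ² = -0.026541 m.
a = ω²·d²x/dθ² = (143.2)²·(-0.026541) = -543.88 m/s²;  |a| = 543.88 m/s².

544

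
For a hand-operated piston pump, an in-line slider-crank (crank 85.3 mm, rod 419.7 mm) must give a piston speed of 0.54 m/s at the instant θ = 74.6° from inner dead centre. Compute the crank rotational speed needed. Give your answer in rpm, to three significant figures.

59.4

For an in-line slider-crank, |v_piston| = rω|sinθ|·[1 + r cosθ/√(L² − r² sin²θ)].
With r = 0.0853 m, L = 0.4197 m, θ = 74.6°: the bracketed kinematic factor |dx/dθ| = 0.086764 m.
ω = v/|dx/dθ| = 0.54/0.086764 = 6.2238 rad/s.
N = 60ω/(2π) = 59.433 rpm.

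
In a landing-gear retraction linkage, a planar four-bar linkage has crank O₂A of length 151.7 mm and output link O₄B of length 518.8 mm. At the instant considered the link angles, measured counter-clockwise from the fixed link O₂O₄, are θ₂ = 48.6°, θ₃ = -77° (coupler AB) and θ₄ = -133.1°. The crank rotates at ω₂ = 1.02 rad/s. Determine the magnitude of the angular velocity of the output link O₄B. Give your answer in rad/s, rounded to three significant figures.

0.292

ω₂ = 1.02 rad/s
Differentiating the loop-closure r₂e^{iθ₂}+r₃e^{iθ₃}=r₁+r₄e^{iθ₄} gives r₂ω₂e^{iθ₂}+r₃ω₃e^{iθ₃}=r₄ω₄e^{iθ₄}.
Eliminating the other unknown: ω₄ = r₂ω₂ sin(θ₂−θ₃) / [r₄ sin(θ₄−θ₃)].
Numerator sine = +0.81310; denominator sine = -0.83001.
Result = 0.1517·1.02·(+0.81310) / (0.5188·(-0.83001)) = -0.29218 rad/s; magnitude 0.29218 rad/s.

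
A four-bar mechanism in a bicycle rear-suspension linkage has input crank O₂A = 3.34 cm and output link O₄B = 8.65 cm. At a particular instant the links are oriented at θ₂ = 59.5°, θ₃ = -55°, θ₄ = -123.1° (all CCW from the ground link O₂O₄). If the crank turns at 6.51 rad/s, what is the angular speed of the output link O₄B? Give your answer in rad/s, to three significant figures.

ω₂ = 6.51 rad/s
Differentiating the loop-closure r₂e^{iθ₂}+r₃e^{iθ₃}=r₁+r₄e^{iθ₄} gives r₂ω₂e^{iθ₂}+r₃ω₃e^{iθ₃}=r₄ω₄e^{iθ₄}.
Eliminating the other unknown: ω₄ = r₂ω₂ sin(θ₂−θ₃) / [r₄ sin(θ₄−θ₃)].
Numerator sine = +0.90996; denominator sine = -0.92784.
Result = 0.0334·6.51·(+0.90996) / (0.0865·(-0.92784)) = -2.4653 rad/s; magnitude 2.4653 rad/s.

2.47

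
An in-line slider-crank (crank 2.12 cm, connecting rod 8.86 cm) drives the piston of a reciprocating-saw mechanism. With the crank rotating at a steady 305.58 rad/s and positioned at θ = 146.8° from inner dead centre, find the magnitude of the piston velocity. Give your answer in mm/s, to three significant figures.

ω = 305.6 rad/s
For an in-line slider-crank, x = r cosθ + √(L² − r² sin²θ), so v = −rω sinθ·[1 + r cosθ/√(L² − r² sin²θ)].
With r = 0.0212 m, L = 0.0886 m, θ = 146.8°: √(L² − r² sin²θ) = 0.087836 m.
v = −0.0212·305.6·0.54756·[1 + 0.0212·-0.83676/0.087836] = -2.8309 m/s.
|v| = 2.8309 m/s = 2830.9 mm/s.

2830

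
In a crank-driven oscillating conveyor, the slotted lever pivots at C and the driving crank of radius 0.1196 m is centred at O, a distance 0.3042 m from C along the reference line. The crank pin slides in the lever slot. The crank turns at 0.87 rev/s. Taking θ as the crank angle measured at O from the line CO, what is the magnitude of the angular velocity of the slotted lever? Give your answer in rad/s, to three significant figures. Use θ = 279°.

ω = 5.466 rad/s (from 0.87 rev/s).
Crank pin A relative to C: A = (d + r cosθ, r sinθ); lever angle φ = atan2(r sinθ, d + r cosθ).
Differentiating tanφ: φ̇ = rω(d cosθ + r)/(d² + r² + 2dr cosθ).
d² + r² + 2dr cosθ = |CA|² = 0.118225 m²;  d cosθ + r = +0.16719 m.
|ω_lever| = |0.1196·5.466·+0.16719| / 0.118225 = 0.92454 rad/s.

0.925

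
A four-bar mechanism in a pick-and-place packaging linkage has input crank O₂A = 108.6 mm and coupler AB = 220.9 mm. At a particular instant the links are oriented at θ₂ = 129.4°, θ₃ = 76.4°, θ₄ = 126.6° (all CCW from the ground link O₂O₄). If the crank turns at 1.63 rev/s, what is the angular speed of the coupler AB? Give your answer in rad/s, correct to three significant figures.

0.320

ω₂ = 10.24 rad/s (from 1.63 rev/s).
Differentiating the loop-closure r₂e^{iθ₂}+r₃e^{iθ₃}=r₁+r₄e^{iθ₄} gives r₂ω₂e^{iθ₂}+r₃ω₃e^{iθ₃}=r₄ω₄e^{iθ₄}.
Eliminating the other unknown: ω₃ = r₂ω₂ sin(θ₄−θ₂) / [r₃ sin(θ₃−θ₄)].
Numerator sine = -0.04885; denominator sine = -0.76828.
Result = 0.1086·10.24·(-0.04885) / (0.2209·(-0.76828)) = +0.32014 rad/s; magnitude 0.32014 rad/s.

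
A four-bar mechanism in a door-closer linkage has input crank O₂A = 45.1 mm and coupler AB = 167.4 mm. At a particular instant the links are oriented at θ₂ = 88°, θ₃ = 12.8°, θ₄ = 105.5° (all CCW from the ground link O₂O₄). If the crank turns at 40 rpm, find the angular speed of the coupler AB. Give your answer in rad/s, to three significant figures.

ω₂ = 4.189 rad/s (from 40 rpm).
Differentiating the loop-closure r₂e^{iθ₂}+r₃e^{iθ₃}=r₁+r₄e^{iθ₄} gives r₂ω₂e^{iθ₂}+r₃ω₃e^{iθ₃}=r₄ω₄e^{iθ₄}.
Eliminating the other unknown: ω₃ = r₂ω₂ sin(θ₄−θ₂) / [r₃ sin(θ₃−θ₄)].
Numerator sine = +0.30071; denominator sine = -0.99889.
Result = 0.0451·4.189·(+0.30071) / (0.1674·(-0.99889)) = -0.33973 rad/s; magnitude 0.33973 rad/s.

0.340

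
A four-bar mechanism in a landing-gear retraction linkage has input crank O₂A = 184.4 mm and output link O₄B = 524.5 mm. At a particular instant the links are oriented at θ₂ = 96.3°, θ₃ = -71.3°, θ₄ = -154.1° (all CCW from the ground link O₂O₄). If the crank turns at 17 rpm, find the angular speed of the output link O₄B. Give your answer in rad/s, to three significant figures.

0.135

ω₂ = 1.78 rad/s (from 17 rpm).
Differentiating the loop-closure r₂e^{iθ₂}+r₃e^{iθ₃}=r₁+r₄e^{iθ₄} gives r₂ω₂e^{iθ₂}+r₃ω₃e^{iθ₃}=r₄ω₄e^{iθ₄}.
Eliminating the other unknown: ω₄ = r₂ω₂ sin(θ₂−θ₃) / [r₄ sin(θ₄−θ₃)].
Numerator sine = +0.21474; denominator sine = -0.99211.
Result = 0.1844·1.78·(+0.21474) / (0.5245·(-0.99211)) = -0.13547 rad/s; magnitude 0.13547 rad/s.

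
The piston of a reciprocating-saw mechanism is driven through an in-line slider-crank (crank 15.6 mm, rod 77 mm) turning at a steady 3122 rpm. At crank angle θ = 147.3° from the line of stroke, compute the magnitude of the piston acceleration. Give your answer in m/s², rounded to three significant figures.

ω = 2π·3122/60 = 326.9 rad/s
x(θ) = r cosθ + √(L² − r² sin²θ); with ω constant, a = ω²·d²x/dθ².
d²x/dθ² = −r cosθ − r²(cos2θ)/√u − r⁴ sin²2θ/(4u^{3/2}),  u = L² − r² sin²θ = 0.00585797 m².
Substituting r = 0.0156 m, L = 0.077 m, θ = 147.3°: d²x/dθ² = +0.011777 m.
a = ω²·d²x/dθ² = (326.9)²·(+0.011777) = +1258.8 m/s²;  |a| = 1258.8 m/s².

1260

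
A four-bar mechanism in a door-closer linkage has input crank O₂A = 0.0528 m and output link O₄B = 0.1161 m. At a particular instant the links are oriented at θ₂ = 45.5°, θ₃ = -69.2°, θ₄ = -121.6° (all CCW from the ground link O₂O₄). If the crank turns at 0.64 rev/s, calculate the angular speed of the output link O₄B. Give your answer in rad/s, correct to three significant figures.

ω₂ = 4.021 rad/s (from 0.64 rev/s).
Differentiating the loop-closure r₂e^{iθ₂}+r₃e^{iθ₃}=r₁+r₄e^{iθ₄} gives r₂ω₂e^{iθ₂}+r₃ω₃e^{iθ₃}=r₄ω₄e^{iθ₄}.
Eliminating the other unknown: ω₄ = r₂ω₂ sin(θ₂−θ₃) / [r₄ sin(θ₄−θ₃)].
Numerator sine = +0.90851; denominator sine = -0.79229.
Result = 0.0528·4.021·(+0.90851) / (0.1161·(-0.79229)) = -2.097 rad/s; magnitude 2.097 rad/s.

2.10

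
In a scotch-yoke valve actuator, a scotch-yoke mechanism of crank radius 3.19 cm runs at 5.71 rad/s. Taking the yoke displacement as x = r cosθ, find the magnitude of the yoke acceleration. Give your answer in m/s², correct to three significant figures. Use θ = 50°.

0.669

ω = 5.71 rad/s
x = r cosθ ⇒ ẍ = −rω² cosθ (ω constant).
|a| = rω²|cosθ| = 0.0319·(5.71)²·|cos 50°| = 0.66854 m/s².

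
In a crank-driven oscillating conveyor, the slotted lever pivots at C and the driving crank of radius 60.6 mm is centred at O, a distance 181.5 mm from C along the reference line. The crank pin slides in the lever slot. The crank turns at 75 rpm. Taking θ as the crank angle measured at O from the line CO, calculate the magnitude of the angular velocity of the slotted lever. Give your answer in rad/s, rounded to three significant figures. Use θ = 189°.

3.79

ω = 7.854 rad/s (from 75 rpm).
Crank pin A relative to C: A = (d + r cosθ, r sinθ); lever angle φ = atan2(r sinθ, d + r cosθ).
Differentiating tanφ: φ̇ = rω(d cosθ + r)/(d² + r² + 2dr cosθ).
d² + r² + 2dr cosθ = |CA|² = 0.0148876 m²;  d cosθ + r = -0.11867 m.
|ω_lever| = |0.0606·7.854·-0.11867| / 0.0148876 = 3.7937 rad/s.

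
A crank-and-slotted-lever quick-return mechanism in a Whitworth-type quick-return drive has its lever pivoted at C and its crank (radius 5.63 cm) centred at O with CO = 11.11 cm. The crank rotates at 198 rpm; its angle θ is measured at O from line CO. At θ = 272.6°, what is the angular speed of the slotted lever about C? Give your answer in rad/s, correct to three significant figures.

4.45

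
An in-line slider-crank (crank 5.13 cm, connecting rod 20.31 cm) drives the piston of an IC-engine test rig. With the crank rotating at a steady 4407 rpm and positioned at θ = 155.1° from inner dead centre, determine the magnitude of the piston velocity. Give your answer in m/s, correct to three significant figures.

ω = 2π·4407/60 = 461.5 rad/s
For an in-line slider-crank, x = r cosθ + √(L² − r² sin²θ), so v = −rω sinθ·[1 + r cosθ/√(L² − r² sin²θ)].
With r = 0.0513 m, L = 0.2031 m, θ = 155.1°: √(L² − r² sin²θ) = 0.20195 m.
v = −0.0513·461.5·0.42104·[1 + 0.0513·-0.90704/0.20195] = -7.6713 m/s.
|v| = 7.6713 m/s.

7.67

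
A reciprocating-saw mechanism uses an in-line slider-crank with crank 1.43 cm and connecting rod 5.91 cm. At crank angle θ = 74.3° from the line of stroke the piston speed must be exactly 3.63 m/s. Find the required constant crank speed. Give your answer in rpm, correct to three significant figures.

For an in-line slider-crank, |v_piston| = rω|sinθ|·[1 + r cosθ/√(L² − r² sin²θ)].
With r = 0.0143 m, L = 0.0591 m, θ = 74.3°: the bracketed kinematic factor |dx/dθ| = 0.014693 m.
ω = v/|dx/dθ| = 3.63/0.014693 = 247.05 rad/s.
N = 60ω/(2π) = 2359.2 rpm.

2360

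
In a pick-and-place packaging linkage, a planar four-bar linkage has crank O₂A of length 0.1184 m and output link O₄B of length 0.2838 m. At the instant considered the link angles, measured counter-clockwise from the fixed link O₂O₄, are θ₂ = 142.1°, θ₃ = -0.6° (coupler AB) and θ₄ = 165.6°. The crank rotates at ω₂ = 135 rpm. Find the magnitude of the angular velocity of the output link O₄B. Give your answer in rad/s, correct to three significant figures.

15.0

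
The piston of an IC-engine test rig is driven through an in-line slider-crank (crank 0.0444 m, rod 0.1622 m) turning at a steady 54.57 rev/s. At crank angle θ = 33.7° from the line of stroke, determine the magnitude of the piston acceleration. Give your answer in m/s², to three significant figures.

4920

ω = 2π·54.6 = 342.9 rad/s
x(θ) = r cosθ + √(L² − r² sin²θ); with ω constant, a = ω²·d²x/dθ².
d²x/dθ² = −r cosθ − r²(cos2θ)/√u − r⁴ sin²2θ/(4u^{3/2}),  u = L² − r² sin²θ = 0.025702 m².
Substituting r = 0.0444 m, L = 0.1622 m, θ = 33.7°: d²x/dθ² = -0.041865 m.
a = ω²·d²x/dθ² = (342.9)²·(-0.041865) = -4921.8 m/s²;  |a| = 4921.8 m/s².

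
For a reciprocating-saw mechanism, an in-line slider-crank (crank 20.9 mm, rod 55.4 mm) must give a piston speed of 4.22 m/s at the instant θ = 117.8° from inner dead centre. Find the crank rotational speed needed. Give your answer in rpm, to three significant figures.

2680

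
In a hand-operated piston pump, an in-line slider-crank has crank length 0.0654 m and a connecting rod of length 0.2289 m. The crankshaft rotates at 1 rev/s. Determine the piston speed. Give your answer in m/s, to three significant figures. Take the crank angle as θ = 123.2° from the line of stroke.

ω = 2π·1 = 6.283 rad/s
For an in-line slider-crank, x = r cosθ + √(L² − r² sin²θ), so v = −rω sinθ·[1 + r cosθ/√(L² − r² sin²θ)].
With r = 0.0654 m, L = 0.2289 m, θ = 123.2°: √(L² − r² sin²θ) = 0.22226 m.
v = −0.0654·6.283·0.83676·[1 + 0.0654·-0.54756/0.22226] = -0.28844 m/s.
|v| = 0.28844 m/s.

0.288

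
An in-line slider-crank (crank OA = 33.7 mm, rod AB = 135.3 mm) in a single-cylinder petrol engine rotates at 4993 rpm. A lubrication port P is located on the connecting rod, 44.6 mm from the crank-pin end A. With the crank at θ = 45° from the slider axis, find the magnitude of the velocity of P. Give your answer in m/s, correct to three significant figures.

15.6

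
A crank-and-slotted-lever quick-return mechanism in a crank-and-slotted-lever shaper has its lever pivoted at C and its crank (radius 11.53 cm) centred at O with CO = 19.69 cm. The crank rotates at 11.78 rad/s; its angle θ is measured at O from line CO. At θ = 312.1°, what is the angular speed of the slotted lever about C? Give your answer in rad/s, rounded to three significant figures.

ω = 11.78 rad/s
Crank pin A relative to C: A = (d + r cosθ, r sinθ); lever angle φ = atan2(r sinθ, d + r cosθ).
Differentiating tanφ: φ̇ = rω(d cosθ + r)/(d² + r² + 2dr cosθ).
d² + r² + 2dr cosθ = |CA|² = 0.0825045 m²;  d cosθ + r = +0.24731 m.
|ω_lever| = |0.1153·11.78·+0.24731| / 0.0825045 = 4.0713 rad/s.

4.07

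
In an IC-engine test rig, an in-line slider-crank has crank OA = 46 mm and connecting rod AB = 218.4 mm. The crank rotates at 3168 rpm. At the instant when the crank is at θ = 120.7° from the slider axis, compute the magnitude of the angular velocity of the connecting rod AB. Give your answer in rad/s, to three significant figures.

36.3

ω = 331.8 rad/s (converted from 3168 rpm).
The rod makes angle φ with the slider axis where L sinφ = r sinθ; differentiating, L cosφ·φ̇ = r ω cosθ.
L cosφ = √(L² − r² sin²θ) = 0.21479 m.
|ω_rod| = r ω |cosθ| / √(L² − r² sin²θ) = 0.046·331.8·0.51054/0.21479 = 36.274 rad/s.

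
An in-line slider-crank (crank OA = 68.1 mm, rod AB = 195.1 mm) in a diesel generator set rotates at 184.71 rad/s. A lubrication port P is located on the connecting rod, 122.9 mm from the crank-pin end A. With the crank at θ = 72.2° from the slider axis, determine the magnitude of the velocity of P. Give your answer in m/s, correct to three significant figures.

12.9

ω = 184.7 rad/s.  Crank-pin speed |V_A| = rω = 12.579 m/s, perpendicular to OA.
Rod angle: sinφ = −(r/L) sinθ ⇒ φ = -19.411°; ω_rod = −rω cosθ/√(L²−r²sin²θ) = -20.897 rad/s.
V_P = V_A + ω_rod × AP, with AP = 0.1229 m along the rod.
Components: V_Px = −rω sinθ − a·ω_rod·sinφ = -12.83 m/s;  V_Py = rω cosθ + a·ω_rod·cosφ = +1.423 m/s.
|V_P| = √(V_Px² + V_Py²) = 12.909 m/s.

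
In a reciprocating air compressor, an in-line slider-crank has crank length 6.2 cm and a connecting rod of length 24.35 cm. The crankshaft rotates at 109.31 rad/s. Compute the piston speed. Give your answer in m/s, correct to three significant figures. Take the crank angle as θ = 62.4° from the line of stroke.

6.73

ω = 109.3 rad/s
For an in-line slider-crank, x = r cosθ + √(L² − r² sin²θ), so v = −rω sinθ·[1 + r cosθ/√(L² − r² sin²θ)].
With r = 0.062 m, L = 0.2435 m, θ = 62.4°: √(L² − r² sin²θ) = 0.23722 m.
v = −0.062·109.3·0.88620·[1 + 0.062·0.46330/0.23722] = -6.7332 m/s.
|v| = 6.7332 m/s.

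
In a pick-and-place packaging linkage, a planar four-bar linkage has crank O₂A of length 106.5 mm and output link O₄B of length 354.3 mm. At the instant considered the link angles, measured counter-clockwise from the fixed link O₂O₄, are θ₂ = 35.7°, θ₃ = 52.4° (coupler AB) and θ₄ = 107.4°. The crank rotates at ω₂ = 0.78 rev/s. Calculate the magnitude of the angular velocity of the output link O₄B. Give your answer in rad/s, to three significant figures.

ω₂ = 4.901 rad/s (from 0.78 rev/s).
Differentiating the loop-closure r₂e^{iθ₂}+r₃e^{iθ₃}=r₁+r₄e^{iθ₄} gives r₂ω₂e^{iθ₂}+r₃ω₃e^{iθ₃}=r₄ω₄e^{iθ₄}.
Eliminating the other unknown: ω₄ = r₂ω₂ sin(θ₂−θ₃) / [r₄ sin(θ₄−θ₃)].
Numerator sine = -0.28736; denominator sine = +0.81915.
Result = 0.1065·4.901·(-0.28736) / (0.3543·(+0.81915)) = -0.51679 rad/s; magnitude 0.51679 rad/s.

0.517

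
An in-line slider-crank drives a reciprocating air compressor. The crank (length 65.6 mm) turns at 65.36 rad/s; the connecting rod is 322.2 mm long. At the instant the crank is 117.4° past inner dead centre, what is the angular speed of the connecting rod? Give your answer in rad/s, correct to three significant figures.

ω = 65.36 rad/s
The rod makes angle φ with the slider axis where L sinφ = r sinθ; differentiating, L cosφ·φ̇ = r ω cosθ.
L cosφ = √(L² − r² sin²θ) = 0.31689 m.
|ω_rod| = r ω |cosθ| / √(L² − r² sin²θ) = 0.0656·65.36·0.46020/0.31689 = 6.2266 rad/s.

6.23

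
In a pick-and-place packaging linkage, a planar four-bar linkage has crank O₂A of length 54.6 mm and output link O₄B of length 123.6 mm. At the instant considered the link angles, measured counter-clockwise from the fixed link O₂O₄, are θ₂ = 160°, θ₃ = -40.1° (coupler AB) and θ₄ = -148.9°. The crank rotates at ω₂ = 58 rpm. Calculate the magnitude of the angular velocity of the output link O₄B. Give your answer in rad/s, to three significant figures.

0.974

ω₂ = 6.074 rad/s (from 58 rpm).
Differentiating the loop-closure r₂e^{iθ₂}+r₃e^{iθ₃}=r₁+r₄e^{iθ₄} gives r₂ω₂e^{iθ₂}+r₃ω₃e^{iθ₃}=r₄ω₄e^{iθ₄}.
Eliminating the other unknown: ω₄ = r₂ω₂ sin(θ₂−θ₃) / [r₄ sin(θ₄−θ₃)].
Numerator sine = -0.34366; denominator sine = -0.94665.
Result = 0.0546·6.074·(-0.34366) / (0.1236·(-0.94665)) = +0.97403 rad/s; magnitude 0.97403 rad/s.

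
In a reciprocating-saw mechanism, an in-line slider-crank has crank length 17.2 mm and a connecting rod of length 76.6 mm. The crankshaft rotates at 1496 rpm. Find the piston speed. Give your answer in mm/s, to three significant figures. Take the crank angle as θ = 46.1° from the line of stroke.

2250

ω = 2π·1496/60 = 156.7 rad/s
For an in-line slider-crank, x = r cosθ + √(L² − r² sin²θ), so v = −rω sinθ·[1 + r cosθ/√(L² − r² sin²θ)].
With r = 0.0172 m, L = 0.0766 m, θ = 46.1°: √(L² − r² sin²θ) = 0.075591 m.
v = −0.0172·156.7·0.72055·[1 + 0.0172·0.69340/0.075591] = -2.2479 m/s.
|v| = 2.2479 m/s = 2247.9 mm/s.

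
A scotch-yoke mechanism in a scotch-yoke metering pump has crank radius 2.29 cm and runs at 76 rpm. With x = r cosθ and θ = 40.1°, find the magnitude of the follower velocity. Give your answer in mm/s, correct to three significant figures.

117

ω = 7.959 rad/s (from 76 rpm).
x = r cosθ ⇒ ẋ = −rω sinθ.
|v| = rω|sinθ| = 0.0229·7.959·|sin 40.1°| = 0.11739 m/s = 117.39 mm/s.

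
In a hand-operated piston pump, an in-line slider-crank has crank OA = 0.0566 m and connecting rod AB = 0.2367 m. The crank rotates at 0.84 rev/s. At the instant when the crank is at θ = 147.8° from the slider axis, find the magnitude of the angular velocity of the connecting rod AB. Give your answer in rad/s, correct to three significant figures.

ω = 5.278 rad/s (converted from 0.84 rev/s).
The rod makes angle φ with the slider axis where L sinφ = r sinθ; differentiating, L cosφ·φ̇ = r ω cosθ.
L cosφ = √(L² − r² sin²θ) = 0.23477 m.
|ω_rod| = r ω |cosθ| / √(L² − r² sin²θ) = 0.0566·5.278·0.84619/0.23477 = 1.0767 rad/s.

1.08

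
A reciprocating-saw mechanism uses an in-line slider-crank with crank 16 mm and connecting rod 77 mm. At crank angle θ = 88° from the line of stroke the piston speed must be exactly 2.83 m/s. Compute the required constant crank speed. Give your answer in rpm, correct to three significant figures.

1680

For an in-line slider-crank, |v_piston| = rω|sinθ|·[1 + r cosθ/√(L² − r² sin²θ)].
With r = 0.016 m, L = 0.077 m, θ = 88°: the bracketed kinematic factor |dx/dθ| = 0.016109 m.
ω = v/|dx/dθ| = 2.83/0.016109 = 175.68 rad/s.
N = 60ω/(2π) = 1677.6 rpm.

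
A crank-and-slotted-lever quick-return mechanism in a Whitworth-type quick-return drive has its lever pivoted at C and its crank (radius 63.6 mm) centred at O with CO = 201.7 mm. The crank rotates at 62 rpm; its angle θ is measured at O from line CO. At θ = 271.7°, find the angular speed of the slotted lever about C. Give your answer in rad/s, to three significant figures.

0.632

ω = 6.493 rad/s (from 62 rpm).
Crank pin A relative to C: A = (d + r cosθ, r sinθ); lever angle φ = atan2(r sinθ, d + r cosθ).
Differentiating tanφ: φ̇ = rω(d cosθ + r)/(d² + r² + 2dr cosθ).
d² + r² + 2dr cosθ = |CA|² = 0.045489 m²;  d cosθ + r = +0.069584 m.
|ω_lever| = |0.0636·6.493·+0.069584| / 0.045489 = 0.63165 rad/s.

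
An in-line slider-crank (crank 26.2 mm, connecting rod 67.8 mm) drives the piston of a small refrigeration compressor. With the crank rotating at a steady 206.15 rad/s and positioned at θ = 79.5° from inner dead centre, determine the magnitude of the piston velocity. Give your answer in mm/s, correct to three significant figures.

5710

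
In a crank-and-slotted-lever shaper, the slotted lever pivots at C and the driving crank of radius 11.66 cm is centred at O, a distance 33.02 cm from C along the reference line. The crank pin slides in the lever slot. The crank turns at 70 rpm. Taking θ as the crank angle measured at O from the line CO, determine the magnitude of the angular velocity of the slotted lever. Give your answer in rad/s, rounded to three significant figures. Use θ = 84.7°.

ω = 7.33 rad/s (from 70 rpm).
Crank pin A relative to C: A = (d + r cosθ, r sinθ); lever angle φ = atan2(r sinθ, d + r cosθ).
Differentiating tanφ: φ̇ = rω(d cosθ + r)/(d² + r² + 2dr cosθ).
d² + r² + 2dr cosθ = |CA|² = 0.12974 m²;  d cosθ + r = +0.1471 m.
|ω_lever| = |0.1166·7.33·+0.1471| / 0.12974 = 0.96909 rad/s.

0.969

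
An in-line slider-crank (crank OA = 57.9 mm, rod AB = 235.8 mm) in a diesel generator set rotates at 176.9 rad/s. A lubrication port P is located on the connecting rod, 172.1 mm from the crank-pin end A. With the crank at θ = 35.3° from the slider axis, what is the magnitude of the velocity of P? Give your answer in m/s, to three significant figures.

ω = 176.9 rad/s.  Crank-pin speed |V_A| = rω = 10.243 m/s, perpendicular to OA.
Rod angle: sinφ = −(r/L) sinθ ⇒ φ = -8.157°; ω_rod = −rω cosθ/√(L²−r²sin²θ) = -35.813 rad/s.
V_P = V_A + ω_rod × AP, with AP = 0.1721 m along the rod.
Components: V_Px = −rω sinθ − a·ω_rod·sinφ = -6.7933 m/s;  V_Py = rω cosθ + a·ω_rod·cosφ = +2.2582 m/s.
|V_P| = √(V_Px² + V_Py²) = 7.1588 m/s.

7.16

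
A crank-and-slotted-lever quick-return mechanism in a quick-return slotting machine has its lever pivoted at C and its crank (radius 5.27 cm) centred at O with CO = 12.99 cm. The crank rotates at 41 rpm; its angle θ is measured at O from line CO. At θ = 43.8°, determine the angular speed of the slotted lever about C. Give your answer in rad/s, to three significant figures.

1.12

ω = 4.294 rad/s (from 41 rpm).
Crank pin A relative to C: A = (d + r cosθ, r sinθ); lever angle φ = atan2(r sinθ, d + r cosθ).
Differentiating tanφ: φ̇ = rω(d cosθ + r)/(d² + r² + 2dr cosθ).
d² + r² + 2dr cosθ = |CA|² = 0.0295333 m²;  d cosθ + r = +0.14646 m.
|ω_lever| = |0.0527·4.294·+0.14646| / 0.0295333 = 1.1221 rad/s.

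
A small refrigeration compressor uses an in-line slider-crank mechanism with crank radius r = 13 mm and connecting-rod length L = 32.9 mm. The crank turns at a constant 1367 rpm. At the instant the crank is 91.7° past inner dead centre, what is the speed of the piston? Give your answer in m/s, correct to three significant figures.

1.84

ω = 2π·1367/60 = 143.2 rad/s
For an in-line slider-crank, x = r cosθ + √(L² − r² sin²θ), so v = −rω sinθ·[1 + r cosθ/√(L² − r² sin²θ)].
With r = 0.013 m, L = 0.0329 m, θ = 91.7°: √(L² − r² sin²θ) = 0.030225 m.
v = −0.013·143.2·0.99956·[1 + 0.013·-0.02967/0.030225] = -1.8364 m/s.
|v| = 1.8364 m/s.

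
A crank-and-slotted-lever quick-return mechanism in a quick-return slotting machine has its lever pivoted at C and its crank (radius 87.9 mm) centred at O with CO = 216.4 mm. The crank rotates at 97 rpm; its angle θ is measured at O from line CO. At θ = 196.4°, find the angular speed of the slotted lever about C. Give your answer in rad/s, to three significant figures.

ω = 10.16 rad/s (from 97 rpm).
Crank pin A relative to C: A = (d + r cosθ, r sinθ); lever angle φ = atan2(r sinθ, d + r cosθ).
Differentiating tanφ: φ̇ = rω(d cosθ + r)/(d² + r² + 2dr cosθ).
d² + r² + 2dr cosθ = |CA|² = 0.0180601 m²;  d cosθ + r = -0.1197 m.
|ω_lever| = |0.0879·10.16·-0.1197| / 0.0180601 = 5.9176 rad/s.

5.92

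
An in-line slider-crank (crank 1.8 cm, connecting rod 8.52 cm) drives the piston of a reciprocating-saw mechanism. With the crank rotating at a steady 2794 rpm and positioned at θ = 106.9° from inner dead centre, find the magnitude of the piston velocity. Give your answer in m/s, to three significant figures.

ω = 2π·2794/60 = 292.6 rad/s
For an in-line slider-crank, x = r cosθ + √(L² − r² sin²θ), so v = −rω sinθ·[1 + r cosθ/√(L² − r² sin²θ)].
With r = 0.018 m, L = 0.0852 m, θ = 106.9°: √(L² − r² sin²θ) = 0.083441 m.
v = −0.018·292.6·0.95681·[1 + 0.018·-0.29070/0.083441] = -4.7231 m/s.
|v| = 4.7231 m/s.

4.72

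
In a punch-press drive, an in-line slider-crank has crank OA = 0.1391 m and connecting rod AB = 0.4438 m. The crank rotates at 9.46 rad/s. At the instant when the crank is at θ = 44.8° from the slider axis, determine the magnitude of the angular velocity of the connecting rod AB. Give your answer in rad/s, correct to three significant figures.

2.16

ω = 9.46 rad/s
The rod makes angle φ with the slider axis where L sinφ = r sinθ; differentiating, L cosφ·φ̇ = r ω cosθ.
L cosφ = √(L² − r² sin²θ) = 0.43284 m.
|ω_rod| = r ω |cosθ| / √(L² − r² sin²θ) = 0.1391·9.46·0.70957/0.43284 = 2.1572 rad/s.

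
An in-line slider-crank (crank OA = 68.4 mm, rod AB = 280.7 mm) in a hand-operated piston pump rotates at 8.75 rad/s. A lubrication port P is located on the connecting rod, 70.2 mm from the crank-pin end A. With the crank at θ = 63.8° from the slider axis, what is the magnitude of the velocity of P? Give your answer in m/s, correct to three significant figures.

ω = 8.75 rad/s.  Crank-pin speed |V_A| = rω = 0.5985 m/s, perpendicular to OA.
Rod angle: sinφ = −(r/L) sinθ ⇒ φ = -12.629°; ω_rod = −rω cosθ/√(L²−r²sin²θ) = -0.96471 rad/s.
V_P = V_A + ω_rod × AP, with AP = 0.0702 m along the rod.
Components: V_Px = −rω sinθ − a·ω_rod·sinφ = -0.55182 m/s;  V_Py = rω cosθ + a·ω_rod·cosφ = +0.19816 m/s.
|V_P| = √(V_Px² + V_Py²) = 0.58632 m/s.

0.586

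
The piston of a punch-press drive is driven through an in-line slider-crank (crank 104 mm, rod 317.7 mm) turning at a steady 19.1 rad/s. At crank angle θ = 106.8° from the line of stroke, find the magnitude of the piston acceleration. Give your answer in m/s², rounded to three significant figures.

21.7

ω = 19.1 rad/s
x(θ) = r cosθ + √(L² − r² sin²θ); with ω constant, a = ω²·d²x/dθ².
d²x/dθ² = −r cosθ − r²(cos2θ)/√u − r⁴ sin²2θ/(4u^{3/2}),  u = L² − r² sin²θ = 0.0910209 m².
Substituting r = 0.104 m, L = 0.3177 m, θ = 106.8°: d²x/dθ² = +0.059594 m.
a = ω²·d²x/dθ² = (19.1)²·(+0.059594) = +21.74 m/s²;  |a| = 21.74 m/s².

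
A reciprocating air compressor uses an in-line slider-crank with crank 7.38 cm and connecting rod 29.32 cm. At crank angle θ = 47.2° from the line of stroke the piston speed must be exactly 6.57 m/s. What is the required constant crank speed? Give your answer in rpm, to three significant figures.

987

For an in-line slider-crank, |v_piston| = rω|sinθ|·[1 + r cosθ/√(L² − r² sin²θ)].
With r = 0.0738 m, L = 0.2932 m, θ = 47.2°: the bracketed kinematic factor |dx/dθ| = 0.063572 m.
ω = v/|dx/dθ| = 6.57/0.063572 = 103.35 rad/s.
N = 60ω/(2π) = 986.9 rpm.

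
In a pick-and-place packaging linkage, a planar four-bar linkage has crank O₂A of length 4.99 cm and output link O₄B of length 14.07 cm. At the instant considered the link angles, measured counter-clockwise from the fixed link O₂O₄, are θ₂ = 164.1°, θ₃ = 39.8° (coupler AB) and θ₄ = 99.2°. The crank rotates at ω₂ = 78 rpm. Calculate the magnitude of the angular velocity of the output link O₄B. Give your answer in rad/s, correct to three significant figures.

2.78

ω₂ = 8.168 rad/s (from 78 rpm).
Differentiating the loop-closure r₂e^{iθ₂}+r₃e^{iθ₃}=r₁+r₄e^{iθ₄} gives r₂ω₂e^{iθ₂}+r₃ω₃e^{iθ₃}=r₄ω₄e^{iθ₄}.
Eliminating the other unknown: ω₄ = r₂ω₂ sin(θ₂−θ₃) / [r₄ sin(θ₄−θ₃)].
Numerator sine = +0.82610; denominator sine = +0.86074.
Result = 0.0499·8.168·(+0.82610) / (0.1407·(+0.86074)) = +2.7803 rad/s; magnitude 2.7803 rad/s.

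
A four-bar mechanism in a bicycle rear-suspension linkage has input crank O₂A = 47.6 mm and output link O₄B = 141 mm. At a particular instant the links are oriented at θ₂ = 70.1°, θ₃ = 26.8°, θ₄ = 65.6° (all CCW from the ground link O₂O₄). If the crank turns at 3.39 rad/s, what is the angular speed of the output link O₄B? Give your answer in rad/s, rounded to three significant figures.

ω₂ = 3.39 rad/s
Differentiating the loop-closure r₂e^{iθ₂}+r₃e^{iθ₃}=r₁+r₄e^{iθ₄} gives r₂ω₂e^{iθ₂}+r₃ω₃e^{iθ₃}=r₄ω₄e^{iθ₄}.
Eliminating the other unknown: ω₄ = r₂ω₂ sin(θ₂−θ₃) / [r₄ sin(θ₄−θ₃)].
Numerator sine = +0.68582; denominator sine = +0.62660.
Result = 0.0476·3.39·(+0.68582) / (0.141·(+0.62660)) = +1.2526 rad/s; magnitude 1.2526 rad/s.

1.25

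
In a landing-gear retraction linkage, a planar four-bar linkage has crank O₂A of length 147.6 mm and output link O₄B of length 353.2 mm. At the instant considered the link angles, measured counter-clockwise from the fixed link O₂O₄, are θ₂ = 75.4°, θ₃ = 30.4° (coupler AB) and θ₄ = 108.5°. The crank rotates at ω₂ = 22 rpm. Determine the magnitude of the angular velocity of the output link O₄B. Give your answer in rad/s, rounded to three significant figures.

0.696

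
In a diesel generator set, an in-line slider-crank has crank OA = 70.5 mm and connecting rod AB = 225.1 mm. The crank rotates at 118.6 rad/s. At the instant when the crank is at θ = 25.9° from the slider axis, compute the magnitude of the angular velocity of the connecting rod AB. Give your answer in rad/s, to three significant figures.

ω = 118.6 rad/s
The rod makes angle φ with the slider axis where L sinφ = r sinθ; differentiating, L cosφ·φ̇ = r ω cosθ.
L cosφ = √(L² − r² sin²θ) = 0.22298 m.
|ω_rod| = r ω |cosθ| / √(L² − r² sin²θ) = 0.0705·118.6·0.89956/0.22298 = 33.731 rad/s.

33.7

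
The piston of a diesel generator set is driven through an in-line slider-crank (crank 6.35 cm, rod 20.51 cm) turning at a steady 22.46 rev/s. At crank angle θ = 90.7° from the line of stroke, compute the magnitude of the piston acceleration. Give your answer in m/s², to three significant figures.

ω = 2π·22.5 = 141.1 rad/s
x(θ) = r cosθ + √(L² − r² sin²θ); with ω constant, a = ω²·d²x/dθ².
d²x/dθ² = −r cosθ − r²(cos2θ)/√u − r⁴ sin²2θ/(4u^{3/2}),  u = L² − r² sin²θ = 0.0380344 m².
Substituting r = 0.0635 m, L = 0.2051 m, θ = 90.7°: d²x/dθ² = +0.021445 m.
a = ω²·d²x/dθ² = (141.1)²·(+0.021445) = +427.07 m/s²;  |a| = 427.07 m/s².

427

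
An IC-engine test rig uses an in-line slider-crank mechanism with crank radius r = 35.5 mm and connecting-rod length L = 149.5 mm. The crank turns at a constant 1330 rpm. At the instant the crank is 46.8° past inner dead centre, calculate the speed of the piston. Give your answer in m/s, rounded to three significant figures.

4.20

ω = 2π·1330/60 = 139.3 rad/s
For an in-line slider-crank, x = r cosθ + √(L² − r² sin²θ), so v = −rω sinθ·[1 + r cosθ/√(L² − r² sin²θ)].
With r = 0.0355 m, L = 0.1495 m, θ = 46.8°: √(L² − r² sin²θ) = 0.14724 m.
v = −0.0355·139.3·0.72897·[1 + 0.0355·0.68455/0.14724] = -4.1991 m/s.
|v| = 4.1991 m/s.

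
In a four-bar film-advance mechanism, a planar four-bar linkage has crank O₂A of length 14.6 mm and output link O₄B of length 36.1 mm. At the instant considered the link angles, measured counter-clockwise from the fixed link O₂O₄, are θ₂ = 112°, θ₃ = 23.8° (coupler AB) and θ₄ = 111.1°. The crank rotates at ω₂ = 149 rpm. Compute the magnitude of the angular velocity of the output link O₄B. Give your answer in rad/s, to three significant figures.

6.31

ω₂ = 15.6 rad/s (from 149 rpm).
Differentiating the loop-closure r₂e^{iθ₂}+r₃e^{iθ₃}=r₁+r₄e^{iθ₄} gives r₂ω₂e^{iθ₂}+r₃ω₃e^{iθ₃}=r₄ω₄e^{iθ₄}.
Eliminating the other unknown: ω₄ = r₂ω₂ sin(θ₂−θ₃) / [r₄ sin(θ₄−θ₃)].
Numerator sine = +0.99951; denominator sine = +0.99889.
Result = 0.0146·15.6·(+0.99951) / (0.0361·(+0.99889)) = +6.3143 rad/s; magnitude 6.3143 rad/s.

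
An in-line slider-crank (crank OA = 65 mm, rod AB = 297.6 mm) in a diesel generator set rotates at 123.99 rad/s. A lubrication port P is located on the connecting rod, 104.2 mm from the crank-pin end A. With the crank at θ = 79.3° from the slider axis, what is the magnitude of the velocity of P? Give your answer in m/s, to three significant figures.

8.09

ω = 124 rad/s.  Crank-pin speed |V_A| = rω = 8.0594 m/s, perpendicular to OA.
Rod angle: sinφ = −(r/L) sinθ ⇒ φ = -12.393°; ω_rod = −rω cosθ/√(L²−r²sin²θ) = -5.148 rad/s.
V_P = V_A + ω_rod × AP, with AP = 0.1042 m along the rod.
Components: V_Px = −rω sinθ − a·ω_rod·sinφ = -8.0343 m/s;  V_Py = rω cosθ + a·ω_rod·cosφ = +0.97243 m/s.
|V_P| = √(V_Px² + V_Py²) = 8.093 m/s.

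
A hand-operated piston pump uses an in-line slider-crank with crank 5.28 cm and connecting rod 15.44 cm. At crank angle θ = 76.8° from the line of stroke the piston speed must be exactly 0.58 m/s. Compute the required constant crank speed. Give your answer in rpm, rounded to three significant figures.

99.5

For an in-line slider-crank, |v_piston| = rω|sinθ|·[1 + r cosθ/√(L² − r² sin²θ)].
With r = 0.0528 m, L = 0.1544 m, θ = 76.8°: the bracketed kinematic factor |dx/dθ| = 0.055662 m.
ω = v/|dx/dθ| = 0.58/0.055662 = 10.42 rad/s.
N = 60ω/(2π) = 99.504 rpm.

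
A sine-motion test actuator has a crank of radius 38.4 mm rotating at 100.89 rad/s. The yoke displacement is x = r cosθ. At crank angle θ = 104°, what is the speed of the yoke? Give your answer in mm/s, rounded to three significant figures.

3760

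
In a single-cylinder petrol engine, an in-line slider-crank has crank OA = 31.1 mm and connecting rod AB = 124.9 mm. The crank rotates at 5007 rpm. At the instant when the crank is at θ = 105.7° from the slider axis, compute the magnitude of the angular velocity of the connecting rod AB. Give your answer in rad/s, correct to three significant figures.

ω = 524.3 rad/s (converted from 5007 rpm).
The rod makes angle φ with the slider axis where L sinφ = r sinθ; differentiating, L cosφ·φ̇ = r ω cosθ.
L cosφ = √(L² − r² sin²θ) = 0.12126 m.
|ω_rod| = r ω |cosθ| / √(L² − r² sin²θ) = 0.0311·524.3·0.27060/0.12126 = 36.39 rad/s.

36.4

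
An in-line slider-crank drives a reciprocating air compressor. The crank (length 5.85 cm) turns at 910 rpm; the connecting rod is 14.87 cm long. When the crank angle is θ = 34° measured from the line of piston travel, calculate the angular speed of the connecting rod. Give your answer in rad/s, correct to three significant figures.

31.9

ω = 95.29 rad/s (converted from 910 rpm).
The rod makes angle φ with the slider axis where L sinφ = r sinθ; differentiating, L cosφ·φ̇ = r ω cosθ.
L cosφ = √(L² − r² sin²θ) = 0.14506 m.
|ω_rod| = r ω |cosθ| / √(L² − r² sin²θ) = 0.0585·95.29·0.82904/0.14506 = 31.861 rad/s.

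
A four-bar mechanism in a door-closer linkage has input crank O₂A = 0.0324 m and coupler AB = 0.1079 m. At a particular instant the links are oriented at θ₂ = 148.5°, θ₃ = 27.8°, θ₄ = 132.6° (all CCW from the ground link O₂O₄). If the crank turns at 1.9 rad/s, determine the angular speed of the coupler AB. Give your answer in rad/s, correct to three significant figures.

0.162

ω₂ = 1.9 rad/s
Differentiating the loop-closure r₂e^{iθ₂}+r₃e^{iθ₃}=r₁+r₄e^{iθ₄} gives r₂ω₂e^{iθ₂}+r₃ω₃e^{iθ₃}=r₄ω₄e^{iθ₄}.
Eliminating the other unknown: ω₃ = r₂ω₂ sin(θ₄−θ₂) / [r₃ sin(θ₃−θ₄)].
Numerator sine = -0.27396; denominator sine = -0.96682.
Result = 0.0324·1.9·(-0.27396) / (0.1079·(-0.96682)) = +0.16166 rad/s; magnitude 0.16166 rad/s.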